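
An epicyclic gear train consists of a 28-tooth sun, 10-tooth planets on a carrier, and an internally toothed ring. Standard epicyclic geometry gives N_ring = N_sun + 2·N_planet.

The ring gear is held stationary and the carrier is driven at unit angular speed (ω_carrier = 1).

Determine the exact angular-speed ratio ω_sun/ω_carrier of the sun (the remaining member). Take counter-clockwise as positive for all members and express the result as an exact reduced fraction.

19/7

N_ring = 28 + 2·10 = 48
28(ω_s−ω_c) = −48(ω_r−ω_c),  ω_r=0, ω_c=1
ω_s = 1 − (48/28)(0−1) = 19/7
ω_s/ω_c = 19/7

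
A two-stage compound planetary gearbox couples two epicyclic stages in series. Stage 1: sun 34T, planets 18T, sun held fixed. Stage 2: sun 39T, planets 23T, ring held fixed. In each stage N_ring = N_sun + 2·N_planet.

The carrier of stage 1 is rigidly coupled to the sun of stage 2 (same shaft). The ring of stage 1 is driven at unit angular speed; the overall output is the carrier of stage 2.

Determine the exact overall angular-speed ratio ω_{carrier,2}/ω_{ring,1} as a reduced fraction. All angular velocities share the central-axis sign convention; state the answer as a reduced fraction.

Stage 1: N_ring = 34 + 2·18 = 70
Stage 1: 34(ω_s−ω_c) = −70(ω_r−ω_c),  ω_s=0, ω_r=1
Stage 1: 34(0−ω_c) = −70(1−ω_c)  ⇒  104ω_c = 70  ⇒  ω_c = 35/52
  ⇒ ω_c¹/ω_r¹ = 35/52
Stage 2: N_ring = 39 + 2·23 = 85
Stage 2: 39(ω_s−ω_c) = −85(ω_r−ω_c),  ω_r=0, ω_s=1
Stage 2: 39(1−ω_c) = −85(0−ω_c)  ⇒  124ω_c = 39  ⇒  ω_c = 39/124
  ⇒ ω_c²/ω_s² = 39/124
Coupling ω_s² = ω_c¹ ⇒ overall = 35/52 × 39/124 = 105/496

105/496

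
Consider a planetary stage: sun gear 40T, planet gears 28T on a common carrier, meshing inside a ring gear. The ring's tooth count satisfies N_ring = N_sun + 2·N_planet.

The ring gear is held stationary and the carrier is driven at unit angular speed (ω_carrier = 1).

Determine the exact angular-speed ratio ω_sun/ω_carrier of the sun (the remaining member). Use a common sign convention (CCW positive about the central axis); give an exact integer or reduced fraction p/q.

N_ring = 40 + 2·28 = 96
40(ω_s−ω_c) = −96(ω_r−ω_c),  ω_r=0, ω_c=1
ω_s = 1 − (96/40)(0−1) = 17/5
ω_s/ω_c = 17/5

17/5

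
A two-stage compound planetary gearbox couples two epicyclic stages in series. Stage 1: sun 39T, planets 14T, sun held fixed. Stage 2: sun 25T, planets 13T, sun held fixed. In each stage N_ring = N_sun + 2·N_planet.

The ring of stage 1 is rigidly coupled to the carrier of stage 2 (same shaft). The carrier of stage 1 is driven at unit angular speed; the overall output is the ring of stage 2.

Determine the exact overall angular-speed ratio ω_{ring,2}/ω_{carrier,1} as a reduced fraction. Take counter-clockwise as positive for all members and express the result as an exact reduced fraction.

Stage 1: N_ring = 39 + 2·14 = 67
Stage 1: 39(ω_s−ω_c) = −67(ω_r−ω_c),  ω_s=0, ω_c=1
Stage 1: ω_r = 1 − (39/67)(0−1) = 106/67
  ⇒ ω_r¹/ω_c¹ = 106/67
Stage 2: N_ring = 25 + 2·13 = 51
Stage 2: 25(ω_s−ω_c) = −51(ω_r−ω_c),  ω_s=0, ω_c=1
Stage 2: ω_r = 1 − (25/51)(0−1) = 76/51
  ⇒ ω_r²/ω_c² = 76/51
Coupling ω_c² = ω_r¹ ⇒ overall = 106/67 × 76/51 = 8056/3417

8056/3417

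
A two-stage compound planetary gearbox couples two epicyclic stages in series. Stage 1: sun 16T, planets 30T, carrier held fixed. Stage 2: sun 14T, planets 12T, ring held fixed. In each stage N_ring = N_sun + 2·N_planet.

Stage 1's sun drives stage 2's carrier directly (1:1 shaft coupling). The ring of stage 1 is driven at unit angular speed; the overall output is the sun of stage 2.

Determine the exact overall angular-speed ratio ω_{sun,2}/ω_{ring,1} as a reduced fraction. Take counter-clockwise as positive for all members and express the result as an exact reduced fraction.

-247/14

Stage 1: N_ring = 16 + 2·30 = 76
Stage 1: 16(ω_s−ω_c) = −76(ω_r−ω_c),  ω_c=0, ω_r=1
Stage 1: ω_s = 0 − (76/16)(1−0) = -19/4
  ⇒ ω_s¹/ω_r¹ = -19/4
Stage 2: N_ring = 14 + 2·12 = 38
Stage 2: 14(ω_s−ω_c) = −38(ω_r−ω_c),  ω_r=0, ω_c=1
Stage 2: ω_s = 1 − (38/14)(0−1) = 26/7
  ⇒ ω_s²/ω_c² = 26/7
Coupling ω_c² = ω_s¹ ⇒ overall = -19/4 × 26/7 = -247/14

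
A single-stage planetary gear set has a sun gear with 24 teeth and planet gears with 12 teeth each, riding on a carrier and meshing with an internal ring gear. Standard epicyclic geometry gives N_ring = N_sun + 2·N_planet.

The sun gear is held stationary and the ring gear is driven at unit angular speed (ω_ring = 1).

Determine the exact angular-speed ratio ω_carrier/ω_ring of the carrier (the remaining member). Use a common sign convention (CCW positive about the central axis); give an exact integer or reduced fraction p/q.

2/3

N_ring = 24 + 2·12 = 48
24(ω_s−ω_c) = −48(ω_r−ω_c),  ω_s=0, ω_r=1
24(0−ω_c) = −48(1−ω_c)  ⇒  72ω_c = 48  ⇒  ω_c = 2/3
ω_c/ω_r = 2/3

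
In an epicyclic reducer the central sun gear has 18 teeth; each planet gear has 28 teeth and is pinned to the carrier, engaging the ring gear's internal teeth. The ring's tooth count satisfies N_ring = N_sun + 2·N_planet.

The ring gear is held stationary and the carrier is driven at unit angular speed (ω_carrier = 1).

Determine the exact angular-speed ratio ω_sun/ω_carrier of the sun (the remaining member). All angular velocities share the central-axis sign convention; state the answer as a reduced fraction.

N_ring = 18 + 2·28 = 74
18(ω_s−ω_c) = −74(ω_r−ω_c),  ω_r=0, ω_c=1
ω_s = 1 − (74/18)(0−1) = 46/9
ω_s/ω_c = 46/9

46/9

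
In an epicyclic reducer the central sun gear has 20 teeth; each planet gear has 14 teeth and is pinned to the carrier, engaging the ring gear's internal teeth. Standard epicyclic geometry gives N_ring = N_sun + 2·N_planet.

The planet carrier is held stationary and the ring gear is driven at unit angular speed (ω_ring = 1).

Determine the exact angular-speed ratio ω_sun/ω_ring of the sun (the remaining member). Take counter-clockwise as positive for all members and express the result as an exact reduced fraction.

-12/5

N_ring = 20 + 2·14 = 48
20(ω_s−ω_c) = −48(ω_r−ω_c),  ω_c=0, ω_r=1
ω_s = 0 − (48/20)(1−0) = -12/5
ω_s/ω_r = -12/5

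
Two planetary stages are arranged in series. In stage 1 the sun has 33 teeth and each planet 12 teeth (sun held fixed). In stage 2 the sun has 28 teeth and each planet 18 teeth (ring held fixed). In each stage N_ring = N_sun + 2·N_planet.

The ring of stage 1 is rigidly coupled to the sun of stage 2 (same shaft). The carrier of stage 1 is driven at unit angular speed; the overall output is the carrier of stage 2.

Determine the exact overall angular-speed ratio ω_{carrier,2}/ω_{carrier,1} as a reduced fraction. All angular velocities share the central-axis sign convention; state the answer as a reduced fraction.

Stage 1: N_ring = 33 + 2·12 = 57
Stage 1: 33(ω_s−ω_c) = −57(ω_r−ω_c),  ω_s=0, ω_c=1
Stage 1: ω_r = 1 − (33/57)(0−1) = 30/19
  ⇒ ω_r¹/ω_c¹ = 30/19
Stage 2: N_ring = 28 + 2·18 = 64
Stage 2: 28(ω_s−ω_c) = −64(ω_r−ω_c),  ω_r=0, ω_s=1
Stage 2: 28(1−ω_c) = −64(0−ω_c)  ⇒  92ω_c = 28  ⇒  ω_c = 7/23
  ⇒ ω_c²/ω_s² = 7/23
Coupling ω_s² = ω_r¹ ⇒ overall = 30/19 × 7/23 = 210/437

210/437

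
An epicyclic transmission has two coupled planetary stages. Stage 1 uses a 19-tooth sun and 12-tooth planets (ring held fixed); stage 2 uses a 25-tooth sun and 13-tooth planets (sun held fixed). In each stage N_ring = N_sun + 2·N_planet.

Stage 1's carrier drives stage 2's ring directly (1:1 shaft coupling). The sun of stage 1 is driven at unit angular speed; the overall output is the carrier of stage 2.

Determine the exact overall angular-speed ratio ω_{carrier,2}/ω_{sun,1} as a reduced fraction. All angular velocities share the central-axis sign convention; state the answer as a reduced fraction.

51/248

Stage 1: N_ring = 19 + 2·12 = 43
Stage 1: 19(ω_s−ω_c) = −43(ω_r−ω_c),  ω_r=0, ω_s=1
Stage 1: 19(1−ω_c) = −43(0−ω_c)  ⇒  62ω_c = 19  ⇒  ω_c = 19/62
  ⇒ ω_c¹/ω_s¹ = 19/62
Stage 2: N_ring = 25 + 2·13 = 51
Stage 2: 25(ω_s−ω_c) = −51(ω_r−ω_c),  ω_s=0, ω_r=1
Stage 2: 25(0−ω_c) = −51(1−ω_c)  ⇒  76ω_c = 51  ⇒  ω_c = 51/76
  ⇒ ω_c²/ω_r² = 51/76
Coupling ω_r² = ω_c¹ ⇒ overall = 19/62 × 51/76 = 51/248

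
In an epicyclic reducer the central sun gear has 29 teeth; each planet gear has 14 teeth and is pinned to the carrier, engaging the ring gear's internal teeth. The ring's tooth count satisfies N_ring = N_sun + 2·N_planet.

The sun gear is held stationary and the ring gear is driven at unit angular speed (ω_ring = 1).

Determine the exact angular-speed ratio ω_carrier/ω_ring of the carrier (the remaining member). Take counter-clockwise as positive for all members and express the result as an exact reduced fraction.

57/86

N_ring = 29 + 2·14 = 57
29(ω_s−ω_c) = −57(ω_r−ω_c),  ω_s=0, ω_r=1
29(0−ω_c) = −57(1−ω_c)  ⇒  86ω_c = 57  ⇒  ω_c = 57/86
ω_c/ω_r = 57/86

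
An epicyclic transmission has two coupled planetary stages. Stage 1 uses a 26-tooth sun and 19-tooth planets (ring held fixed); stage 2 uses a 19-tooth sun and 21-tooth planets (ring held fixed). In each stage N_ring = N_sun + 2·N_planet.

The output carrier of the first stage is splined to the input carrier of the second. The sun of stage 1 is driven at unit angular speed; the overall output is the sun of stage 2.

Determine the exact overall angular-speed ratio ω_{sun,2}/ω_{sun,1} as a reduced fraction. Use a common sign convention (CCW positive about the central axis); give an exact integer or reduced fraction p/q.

Stage 1: N_ring = 26 + 2·19 = 64
Stage 1: 26(ω_s−ω_c) = −64(ω_r−ω_c),  ω_r=0, ω_s=1
Stage 1: 26(1−ω_c) = −64(0−ω_c)  ⇒  90ω_c = 26  ⇒  ω_c = 13/45
  ⇒ ω_c¹/ω_s¹ = 13/45
Stage 2: N_ring = 19 + 2·21 = 61
Stage 2: 19(ω_s−ω_c) = −61(ω_r−ω_c),  ω_r=0, ω_c=1
Stage 2: ω_s = 1 − (61/19)(0−1) = 80/19
  ⇒ ω_s²/ω_c² = 80/19
Coupling ω_c² = ω_c¹ ⇒ overall = 13/45 × 80/19 = 208/171

208/171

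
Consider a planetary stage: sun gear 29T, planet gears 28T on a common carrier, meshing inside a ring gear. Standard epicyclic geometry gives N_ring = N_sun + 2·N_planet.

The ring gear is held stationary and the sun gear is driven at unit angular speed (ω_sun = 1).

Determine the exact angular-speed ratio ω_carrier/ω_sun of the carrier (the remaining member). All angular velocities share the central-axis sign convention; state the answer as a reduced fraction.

N_ring = 29 + 2·28 = 85
29(ω_s−ω_c) = −85(ω_r−ω_c),  ω_r=0, ω_s=1
29(1−ω_c) = −85(0−ω_c)  ⇒  114ω_c = 29  ⇒  ω_c = 29/114
ω_c/ω_s = 29/114

29/114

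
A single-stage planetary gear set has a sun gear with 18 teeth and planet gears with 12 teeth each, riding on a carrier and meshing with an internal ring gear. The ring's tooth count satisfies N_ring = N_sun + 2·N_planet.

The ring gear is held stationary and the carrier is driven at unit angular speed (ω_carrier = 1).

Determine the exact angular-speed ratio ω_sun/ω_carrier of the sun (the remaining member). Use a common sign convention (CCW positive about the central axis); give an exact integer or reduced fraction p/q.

N_ring = 18 + 2·12 = 42
18(ω_s−ω_c) = −42(ω_r−ω_c),  ω_r=0, ω_c=1
ω_s = 1 − (42/18)(0−1) = 10/3
ω_s/ω_c = 10/3

10/3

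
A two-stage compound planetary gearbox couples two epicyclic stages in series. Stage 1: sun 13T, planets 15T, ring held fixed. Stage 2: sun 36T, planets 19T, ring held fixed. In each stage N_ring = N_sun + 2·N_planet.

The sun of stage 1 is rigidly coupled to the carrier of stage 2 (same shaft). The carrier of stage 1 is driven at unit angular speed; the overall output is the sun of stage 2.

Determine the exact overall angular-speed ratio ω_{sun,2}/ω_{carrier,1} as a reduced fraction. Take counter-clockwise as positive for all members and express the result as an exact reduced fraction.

Stage 1: N_ring = 13 + 2·15 = 43
Stage 1: 13(ω_s−ω_c) = −43(ω_r−ω_c),  ω_r=0, ω_c=1
Stage 1: ω_s = 1 − (43/13)(0−1) = 56/13
  ⇒ ω_s¹/ω_c¹ = 56/13
Stage 2: N_ring = 36 + 2·19 = 74
Stage 2: 36(ω_s−ω_c) = −74(ω_r−ω_c),  ω_r=0, ω_c=1
Stage 2: ω_s = 1 − (74/36)(0−1) = 55/18
  ⇒ ω_s²/ω_c² = 55/18
Coupling ω_c² = ω_s¹ ⇒ overall = 56/13 × 55/18 = 1540/117

1540/117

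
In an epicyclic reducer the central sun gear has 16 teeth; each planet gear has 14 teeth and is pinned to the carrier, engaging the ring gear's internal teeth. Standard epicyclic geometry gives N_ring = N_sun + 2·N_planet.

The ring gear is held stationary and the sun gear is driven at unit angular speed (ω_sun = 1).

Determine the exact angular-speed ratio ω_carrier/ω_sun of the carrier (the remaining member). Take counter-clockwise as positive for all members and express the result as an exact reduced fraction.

N_ring = 16 + 2·14 = 44
16(ω_s−ω_c) = −44(ω_r−ω_c),  ω_r=0, ω_s=1
16(1−ω_c) = −44(0−ω_c)  ⇒  60ω_c = 16  ⇒  ω_c = 4/15
ω_c/ω_s = 4/15

4/15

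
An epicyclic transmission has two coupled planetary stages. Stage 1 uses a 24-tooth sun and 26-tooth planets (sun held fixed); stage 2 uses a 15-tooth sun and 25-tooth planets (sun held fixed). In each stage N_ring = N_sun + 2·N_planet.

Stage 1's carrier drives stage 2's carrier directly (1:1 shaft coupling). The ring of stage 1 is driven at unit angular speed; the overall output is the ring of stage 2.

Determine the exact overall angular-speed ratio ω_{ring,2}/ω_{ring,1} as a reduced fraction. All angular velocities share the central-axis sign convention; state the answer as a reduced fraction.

304/325

Stage 1: N_ring = 24 + 2·26 = 76
Stage 1: 24(ω_s−ω_c) = −76(ω_r−ω_c),  ω_s=0, ω_r=1
Stage 1: 24(0−ω_c) = −76(1−ω_c)  ⇒  100ω_c = 76  ⇒  ω_c = 19/25
  ⇒ ω_c¹/ω_r¹ = 19/25
Stage 2: N_ring = 15 + 2·25 = 65
Stage 2: 15(ω_s−ω_c) = −65(ω_r−ω_c),  ω_s=0, ω_c=1
Stage 2: ω_r = 1 − (15/65)(0−1) = 16/13
  ⇒ ω_r²/ω_c² = 16/13
Coupling ω_c² = ω_c¹ ⇒ overall = 19/25 × 16/13 = 304/325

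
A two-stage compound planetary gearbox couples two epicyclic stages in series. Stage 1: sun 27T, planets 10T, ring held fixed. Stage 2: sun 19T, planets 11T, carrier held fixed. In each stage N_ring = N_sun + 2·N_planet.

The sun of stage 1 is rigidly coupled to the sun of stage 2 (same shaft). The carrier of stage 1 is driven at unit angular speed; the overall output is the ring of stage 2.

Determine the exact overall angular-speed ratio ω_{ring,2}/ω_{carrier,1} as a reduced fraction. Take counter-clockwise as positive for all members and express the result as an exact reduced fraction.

Stage 1: N_ring = 27 + 2·10 = 47
Stage 1: 27(ω_s−ω_c) = −47(ω_r−ω_c),  ω_r=0, ω_c=1
Stage 1: ω_s = 1 − (47/27)(0−1) = 74/27
  ⇒ ω_s¹/ω_c¹ = 74/27
Stage 2: N_ring = 19 + 2·11 = 41
Stage 2: 19(ω_s−ω_c) = −41(ω_r−ω_c),  ω_c=0, ω_s=1
Stage 2: ω_r = 0 − (19/41)(1−0) = -19/41
  ⇒ ω_r²/ω_s² = -19/41
Coupling ω_s² = ω_s¹ ⇒ overall = 74/27 × -19/41 = -1406/1107

-1406/1107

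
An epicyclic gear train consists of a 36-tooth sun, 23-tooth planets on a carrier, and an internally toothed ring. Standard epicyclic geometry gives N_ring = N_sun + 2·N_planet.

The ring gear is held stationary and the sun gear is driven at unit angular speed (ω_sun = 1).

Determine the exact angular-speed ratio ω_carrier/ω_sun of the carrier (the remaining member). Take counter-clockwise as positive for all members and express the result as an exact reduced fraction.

N_ring = 36 + 2·23 = 82
36(ω_s−ω_c) = −82(ω_r−ω_c),  ω_r=0, ω_s=1
36(1−ω_c) = −82(0−ω_c)  ⇒  118ω_c = 36  ⇒  ω_c = 18/59
ω_c/ω_s = 18/59

18/59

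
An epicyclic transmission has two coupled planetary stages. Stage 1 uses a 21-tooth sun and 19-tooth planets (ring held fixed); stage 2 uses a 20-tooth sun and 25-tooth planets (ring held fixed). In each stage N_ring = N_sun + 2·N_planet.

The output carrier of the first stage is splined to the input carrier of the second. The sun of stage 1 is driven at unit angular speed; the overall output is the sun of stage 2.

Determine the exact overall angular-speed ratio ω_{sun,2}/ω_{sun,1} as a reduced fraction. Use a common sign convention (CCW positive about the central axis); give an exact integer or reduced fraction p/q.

189/160

Stage 1: N_ring = 21 + 2·19 = 59
Stage 1: 21(ω_s−ω_c) = −59(ω_r−ω_c),  ω_r=0, ω_s=1
Stage 1: 21(1−ω_c) = −59(0−ω_c)  ⇒  80ω_c = 21  ⇒  ω_c = 21/80
  ⇒ ω_c¹/ω_s¹ = 21/80
Stage 2: N_ring = 20 + 2·25 = 70
Stage 2: 20(ω_s−ω_c) = −70(ω_r−ω_c),  ω_r=0, ω_c=1
Stage 2: ω_s = 1 − (70/20)(0−1) = 9/2
  ⇒ ω_s²/ω_c² = 9/2
Coupling ω_c² = ω_c¹ ⇒ overall = 21/80 × 9/2 = 189/160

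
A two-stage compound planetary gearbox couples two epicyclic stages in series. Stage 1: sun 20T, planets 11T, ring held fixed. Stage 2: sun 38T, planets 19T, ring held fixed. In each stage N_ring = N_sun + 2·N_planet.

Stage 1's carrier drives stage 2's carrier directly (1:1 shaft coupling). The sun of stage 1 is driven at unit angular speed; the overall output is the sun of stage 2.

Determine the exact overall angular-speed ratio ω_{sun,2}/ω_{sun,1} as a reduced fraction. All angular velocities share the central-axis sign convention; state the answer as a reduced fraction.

Stage 1: N_ring = 20 + 2·11 = 42
Stage 1: 20(ω_s−ω_c) = −42(ω_r−ω_c),  ω_r=0, ω_s=1
Stage 1: 20(1−ω_c) = −42(0−ω_c)  ⇒  62ω_c = 20  ⇒  ω_c = 10/31
  ⇒ ω_c¹/ω_s¹ = 10/31
Stage 2: N_ring = 38 + 2·19 = 76
Stage 2: 38(ω_s−ω_c) = −76(ω_r−ω_c),  ω_r=0, ω_c=1
Stage 2: ω_s = 1 − (76/38)(0−1) = 3
  ⇒ ω_s²/ω_c² = 3
Coupling ω_c² = ω_c¹ ⇒ overall = 10/31 × 3 = 30/31

30/31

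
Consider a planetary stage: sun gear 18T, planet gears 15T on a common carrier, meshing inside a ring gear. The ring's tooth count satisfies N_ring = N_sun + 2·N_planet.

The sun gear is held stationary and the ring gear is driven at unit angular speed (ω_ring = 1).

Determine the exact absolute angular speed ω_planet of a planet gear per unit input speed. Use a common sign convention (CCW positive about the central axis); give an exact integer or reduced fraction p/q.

N_ring = 18 + 2·15 = 48
18(ω_s−ω_c) = −48(ω_r−ω_c),  ω_s=0, ω_r=1
18(0−ω_c) = −48(1−ω_c)  ⇒  66ω_c = 48  ⇒  ω_c = 8/11
sun–planet: 18·(0−8/11) = −15·(ω_p−ω_c)  ⇒  ω_p−ω_c = −(18/15)·(-8/11) = 48/55
ω_p = 8/11 + 48/55 = 8/5

8/5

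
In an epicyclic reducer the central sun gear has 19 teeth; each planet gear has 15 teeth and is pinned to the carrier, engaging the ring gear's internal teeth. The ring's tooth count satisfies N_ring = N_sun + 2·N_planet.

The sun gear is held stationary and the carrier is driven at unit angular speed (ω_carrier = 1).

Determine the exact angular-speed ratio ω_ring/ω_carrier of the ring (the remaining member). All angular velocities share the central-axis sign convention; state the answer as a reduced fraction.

68/49

N_ring = 19 + 2·15 = 49
19(ω_s−ω_c) = −49(ω_r−ω_c),  ω_s=0, ω_c=1
ω_r = 1 − (19/49)(0−1) = 68/49
ω_r/ω_c = 68/49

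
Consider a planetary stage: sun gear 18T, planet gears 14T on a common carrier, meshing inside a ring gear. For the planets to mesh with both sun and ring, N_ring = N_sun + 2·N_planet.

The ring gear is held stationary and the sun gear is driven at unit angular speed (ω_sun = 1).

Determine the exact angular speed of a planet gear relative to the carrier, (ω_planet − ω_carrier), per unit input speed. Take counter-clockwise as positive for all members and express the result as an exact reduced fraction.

N_ring = 18 + 2·14 = 46
18(ω_s−ω_c) = −46(ω_r−ω_c),  ω_r=0, ω_s=1
18(1−ω_c) = −46(0−ω_c)  ⇒  64ω_c = 18  ⇒  ω_c = 9/32
sun–planet: 18·(1−9/32) = −14·(ω_p−ω_c)  ⇒  ω_p−ω_c = −(18/14)·(23/32) = -207/224

-207/224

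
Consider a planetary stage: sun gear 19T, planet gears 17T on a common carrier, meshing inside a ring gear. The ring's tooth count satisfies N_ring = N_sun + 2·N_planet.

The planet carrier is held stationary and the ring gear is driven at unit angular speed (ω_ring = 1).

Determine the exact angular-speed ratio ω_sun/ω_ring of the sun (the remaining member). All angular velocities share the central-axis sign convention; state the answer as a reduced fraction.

N_ring = 19 + 2·17 = 53
19(ω_s−ω_c) = −53(ω_r−ω_c),  ω_c=0, ω_r=1
ω_s = 0 − (53/19)(1−0) = -53/19
ω_s/ω_r = -53/19

-53/19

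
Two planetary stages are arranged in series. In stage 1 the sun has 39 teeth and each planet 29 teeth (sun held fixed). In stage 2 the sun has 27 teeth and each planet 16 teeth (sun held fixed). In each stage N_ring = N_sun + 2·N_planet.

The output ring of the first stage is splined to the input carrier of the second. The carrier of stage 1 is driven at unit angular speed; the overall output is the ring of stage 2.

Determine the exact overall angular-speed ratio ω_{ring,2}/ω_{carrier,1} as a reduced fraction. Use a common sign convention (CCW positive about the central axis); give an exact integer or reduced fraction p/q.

11696/5723

Stage 1: N_ring = 39 + 2·29 = 97
Stage 1: 39(ω_s−ω_c) = −97(ω_r−ω_c),  ω_s=0, ω_c=1
Stage 1: ω_r = 1 − (39/97)(0−1) = 136/97
  ⇒ ω_r¹/ω_c¹ = 136/97
Stage 2: N_ring = 27 + 2·16 = 59
Stage 2: 27(ω_s−ω_c) = −59(ω_r−ω_c),  ω_s=0, ω_c=1
Stage 2: ω_r = 1 − (27/59)(0−1) = 86/59
  ⇒ ω_r²/ω_c² = 86/59
Coupling ω_c² = ω_r¹ ⇒ overall = 136/97 × 86/59 = 11696/5723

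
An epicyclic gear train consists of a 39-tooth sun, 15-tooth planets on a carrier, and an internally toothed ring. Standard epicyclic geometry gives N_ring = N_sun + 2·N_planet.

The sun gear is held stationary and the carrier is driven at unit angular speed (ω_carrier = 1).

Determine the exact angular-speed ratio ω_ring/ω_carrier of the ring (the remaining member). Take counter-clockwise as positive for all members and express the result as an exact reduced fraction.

36/23

N_ring = 39 + 2·15 = 69
39(ω_s−ω_c) = −69(ω_r−ω_c),  ω_s=0, ω_c=1
ω_r = 1 − (39/69)(0−1) = 36/23
ω_r/ω_c = 36/23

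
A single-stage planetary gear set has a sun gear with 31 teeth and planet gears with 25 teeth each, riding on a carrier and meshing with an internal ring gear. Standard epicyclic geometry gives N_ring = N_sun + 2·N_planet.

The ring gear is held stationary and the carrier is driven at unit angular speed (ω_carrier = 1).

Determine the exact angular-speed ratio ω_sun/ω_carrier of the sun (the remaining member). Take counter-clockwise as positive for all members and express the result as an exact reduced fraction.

N_ring = 31 + 2·25 = 81
31(ω_s−ω_c) = −81(ω_r−ω_c),  ω_r=0, ω_c=1
ω_s = 1 − (81/31)(0−1) = 112/31
ω_s/ω_c = 112/31

112/31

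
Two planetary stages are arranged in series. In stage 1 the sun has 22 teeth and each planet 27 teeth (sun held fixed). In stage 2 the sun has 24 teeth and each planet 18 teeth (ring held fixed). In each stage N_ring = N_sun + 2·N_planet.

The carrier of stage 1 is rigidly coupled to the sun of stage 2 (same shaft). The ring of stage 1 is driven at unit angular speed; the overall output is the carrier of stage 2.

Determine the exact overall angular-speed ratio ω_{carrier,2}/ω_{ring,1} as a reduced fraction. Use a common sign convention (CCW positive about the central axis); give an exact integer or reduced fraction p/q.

76/343

Stage 1: N_ring = 22 + 2·27 = 76
Stage 1: 22(ω_s−ω_c) = −76(ω_r−ω_c),  ω_s=0, ω_r=1
Stage 1: 22(0−ω_c) = −76(1−ω_c)  ⇒  98ω_c = 76  ⇒  ω_c = 38/49
  ⇒ ω_c¹/ω_r¹ = 38/49
Stage 2: N_ring = 24 + 2·18 = 60
Stage 2: 24(ω_s−ω_c) = −60(ω_r−ω_c),  ω_r=0, ω_s=1
Stage 2: 24(1−ω_c) = −60(0−ω_c)  ⇒  84ω_c = 24  ⇒  ω_c = 2/7
  ⇒ ω_c²/ω_s² = 2/7
Coupling ω_s² = ω_c¹ ⇒ overall = 38/49 × 2/7 = 76/343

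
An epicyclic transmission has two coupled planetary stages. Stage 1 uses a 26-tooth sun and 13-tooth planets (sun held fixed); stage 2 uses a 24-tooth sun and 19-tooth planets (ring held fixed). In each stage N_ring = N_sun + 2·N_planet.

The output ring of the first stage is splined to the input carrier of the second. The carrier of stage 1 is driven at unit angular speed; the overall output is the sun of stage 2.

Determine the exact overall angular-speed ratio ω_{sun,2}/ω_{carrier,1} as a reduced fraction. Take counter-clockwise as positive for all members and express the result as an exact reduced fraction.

43/8

Stage 1: N_ring = 26 + 2·13 = 52
Stage 1: 26(ω_s−ω_c) = −52(ω_r−ω_c),  ω_s=0, ω_c=1
Stage 1: ω_r = 1 − (26/52)(0−1) = 3/2
  ⇒ ω_r¹/ω_c¹ = 3/2
Stage 2: N_ring = 24 + 2·19 = 62
Stage 2: 24(ω_s−ω_c) = −62(ω_r−ω_c),  ω_r=0, ω_c=1
Stage 2: ω_s = 1 − (62/24)(0−1) = 43/12
  ⇒ ω_s²/ω_c² = 43/12
Coupling ω_c² = ω_r¹ ⇒ overall = 3/2 × 43/12 = 43/8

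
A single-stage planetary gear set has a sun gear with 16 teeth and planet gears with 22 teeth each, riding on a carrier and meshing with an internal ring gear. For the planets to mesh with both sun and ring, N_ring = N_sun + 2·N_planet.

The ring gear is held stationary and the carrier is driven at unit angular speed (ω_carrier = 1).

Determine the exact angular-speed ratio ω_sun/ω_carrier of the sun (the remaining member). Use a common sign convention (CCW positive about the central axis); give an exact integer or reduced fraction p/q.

N_ring = 16 + 2·22 = 60
16(ω_s−ω_c) = −60(ω_r−ω_c),  ω_r=0, ω_c=1
ω_s = 1 − (60/16)(0−1) = 19/4
ω_s/ω_c = 19/4

19/4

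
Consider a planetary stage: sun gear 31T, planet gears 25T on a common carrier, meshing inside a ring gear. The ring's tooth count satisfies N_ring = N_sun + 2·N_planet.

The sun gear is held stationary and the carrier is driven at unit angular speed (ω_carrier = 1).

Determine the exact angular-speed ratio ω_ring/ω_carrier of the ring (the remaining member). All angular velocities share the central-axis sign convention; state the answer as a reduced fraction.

112/81

N_ring = 31 + 2·25 = 81
31(ω_s−ω_c) = −81(ω_r−ω_c),  ω_s=0, ω_c=1
ω_r = 1 − (31/81)(0−1) = 112/81
ω_r/ω_c = 112/81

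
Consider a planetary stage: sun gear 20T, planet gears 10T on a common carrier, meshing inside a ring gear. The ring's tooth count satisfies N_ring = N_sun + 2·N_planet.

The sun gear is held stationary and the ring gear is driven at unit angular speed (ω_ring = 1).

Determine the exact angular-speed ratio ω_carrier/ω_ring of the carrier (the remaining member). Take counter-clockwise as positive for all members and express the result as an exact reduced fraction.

2/3

N_ring = 20 + 2·10 = 40
20(ω_s−ω_c) = −40(ω_r−ω_c),  ω_s=0, ω_r=1
20(0−ω_c) = −40(1−ω_c)  ⇒  60ω_c = 40  ⇒  ω_c = 2/3
ω_c/ω_r = 2/3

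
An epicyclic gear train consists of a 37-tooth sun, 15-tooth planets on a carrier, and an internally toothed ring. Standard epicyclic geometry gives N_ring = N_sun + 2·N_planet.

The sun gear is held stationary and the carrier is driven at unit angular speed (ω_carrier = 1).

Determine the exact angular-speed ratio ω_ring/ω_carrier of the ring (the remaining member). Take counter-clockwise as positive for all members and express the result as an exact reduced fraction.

N_ring = 37 + 2·15 = 67
37(ω_s−ω_c) = −67(ω_r−ω_c),  ω_s=0, ω_c=1
ω_r = 1 − (37/67)(0−1) = 104/67
ω_r/ω_c = 104/67

104/67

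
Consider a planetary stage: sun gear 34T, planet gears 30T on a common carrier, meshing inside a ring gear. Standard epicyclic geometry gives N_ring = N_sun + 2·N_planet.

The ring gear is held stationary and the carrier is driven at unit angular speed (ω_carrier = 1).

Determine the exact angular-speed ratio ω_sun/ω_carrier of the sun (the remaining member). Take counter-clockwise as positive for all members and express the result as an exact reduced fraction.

N_ring = 34 + 2·30 = 94
34(ω_s−ω_c) = −94(ω_r−ω_c),  ω_r=0, ω_c=1
ω_s = 1 − (94/34)(0−1) = 64/17
ω_s/ω_c = 64/17

64/17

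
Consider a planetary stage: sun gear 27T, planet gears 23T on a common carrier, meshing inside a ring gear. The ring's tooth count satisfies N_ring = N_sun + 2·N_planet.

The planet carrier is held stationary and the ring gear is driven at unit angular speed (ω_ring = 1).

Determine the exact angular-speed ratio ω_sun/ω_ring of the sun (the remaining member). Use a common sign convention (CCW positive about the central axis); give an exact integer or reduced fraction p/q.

N_ring = 27 + 2·23 = 73
27(ω_s−ω_c) = −73(ω_r−ω_c),  ω_c=0, ω_r=1
ω_s = 0 − (73/27)(1−0) = -73/27
ω_s/ω_r = -73/27

-73/27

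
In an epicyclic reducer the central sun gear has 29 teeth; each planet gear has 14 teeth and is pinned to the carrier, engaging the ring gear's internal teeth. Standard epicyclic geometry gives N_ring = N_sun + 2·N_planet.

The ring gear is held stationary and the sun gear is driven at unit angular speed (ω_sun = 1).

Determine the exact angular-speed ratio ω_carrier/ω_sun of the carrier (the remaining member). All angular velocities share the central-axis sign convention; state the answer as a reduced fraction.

N_ring = 29 + 2·14 = 57
29(ω_s−ω_c) = −57(ω_r−ω_c),  ω_r=0, ω_s=1
29(1−ω_c) = −57(0−ω_c)  ⇒  86ω_c = 29  ⇒  ω_c = 29/86
ω_c/ω_s = 29/86

29/86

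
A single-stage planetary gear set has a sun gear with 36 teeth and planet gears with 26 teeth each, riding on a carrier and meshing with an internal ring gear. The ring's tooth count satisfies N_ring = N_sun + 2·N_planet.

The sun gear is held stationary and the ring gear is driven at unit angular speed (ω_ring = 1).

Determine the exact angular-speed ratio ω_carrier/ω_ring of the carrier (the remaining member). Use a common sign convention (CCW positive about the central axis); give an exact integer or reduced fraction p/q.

N_ring = 36 + 2·26 = 88
36(ω_s−ω_c) = −88(ω_r−ω_c),  ω_s=0, ω_r=1
36(0−ω_c) = −88(1−ω_c)  ⇒  124ω_c = 88  ⇒  ω_c = 22/31
ω_c/ω_r = 22/31

22/31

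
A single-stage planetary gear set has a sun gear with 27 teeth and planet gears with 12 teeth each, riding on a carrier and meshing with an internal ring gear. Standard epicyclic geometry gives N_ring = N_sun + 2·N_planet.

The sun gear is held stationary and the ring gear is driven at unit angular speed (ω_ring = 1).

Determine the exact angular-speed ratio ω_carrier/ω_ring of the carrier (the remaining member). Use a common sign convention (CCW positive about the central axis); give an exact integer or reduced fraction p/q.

N_ring = 27 + 2·12 = 51
27(ω_s−ω_c) = −51(ω_r−ω_c),  ω_s=0, ω_r=1
27(0−ω_c) = −51(1−ω_c)  ⇒  78ω_c = 51  ⇒  ω_c = 17/26
ω_c/ω_r = 17/26

17/26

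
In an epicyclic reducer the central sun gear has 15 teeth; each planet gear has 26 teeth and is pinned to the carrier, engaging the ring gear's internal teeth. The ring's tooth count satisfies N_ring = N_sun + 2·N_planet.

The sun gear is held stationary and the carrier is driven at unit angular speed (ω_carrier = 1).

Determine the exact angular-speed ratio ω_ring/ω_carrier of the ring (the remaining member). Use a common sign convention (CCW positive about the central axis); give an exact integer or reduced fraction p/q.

82/67

N_ring = 15 + 2·26 = 67
15(ω_s−ω_c) = −67(ω_r−ω_c),  ω_s=0, ω_c=1
ω_r = 1 − (15/67)(0−1) = 82/67
ω_r/ω_c = 82/67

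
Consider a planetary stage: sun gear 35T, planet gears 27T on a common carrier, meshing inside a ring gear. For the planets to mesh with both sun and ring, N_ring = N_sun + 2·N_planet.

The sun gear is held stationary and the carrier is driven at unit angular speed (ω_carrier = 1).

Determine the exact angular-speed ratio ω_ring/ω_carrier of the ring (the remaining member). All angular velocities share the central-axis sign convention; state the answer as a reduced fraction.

124/89

N_ring = 35 + 2·27 = 89
35(ω_s−ω_c) = −89(ω_r−ω_c),  ω_s=0, ω_c=1
ω_r = 1 − (35/89)(0−1) = 124/89
ω_r/ω_c = 124/89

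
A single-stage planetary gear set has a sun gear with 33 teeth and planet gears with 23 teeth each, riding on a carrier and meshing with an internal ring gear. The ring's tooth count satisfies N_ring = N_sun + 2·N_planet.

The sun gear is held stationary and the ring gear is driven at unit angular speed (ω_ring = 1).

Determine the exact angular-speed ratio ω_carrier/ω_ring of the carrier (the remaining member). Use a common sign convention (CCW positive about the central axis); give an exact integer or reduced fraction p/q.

79/112

N_ring = 33 + 2·23 = 79
33(ω_s−ω_c) = −79(ω_r−ω_c),  ω_s=0, ω_r=1
33(0−ω_c) = −79(1−ω_c)  ⇒  112ω_c = 79  ⇒  ω_c = 79/112
ω_c/ω_r = 79/112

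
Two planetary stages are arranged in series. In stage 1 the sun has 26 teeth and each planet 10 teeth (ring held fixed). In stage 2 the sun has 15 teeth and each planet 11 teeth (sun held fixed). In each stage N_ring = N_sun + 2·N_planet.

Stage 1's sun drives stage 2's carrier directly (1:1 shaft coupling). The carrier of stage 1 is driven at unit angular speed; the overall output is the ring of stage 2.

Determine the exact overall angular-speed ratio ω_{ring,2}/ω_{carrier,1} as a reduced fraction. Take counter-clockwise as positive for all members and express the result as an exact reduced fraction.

Stage 1: N_ring = 26 + 2·10 = 46
Stage 1: 26(ω_s−ω_c) = −46(ω_r−ω_c),  ω_r=0, ω_c=1
Stage 1: ω_s = 1 − (46/26)(0−1) = 36/13
  ⇒ ω_s¹/ω_c¹ = 36/13
Stage 2: N_ring = 15 + 2·11 = 37
Stage 2: 15(ω_s−ω_c) = −37(ω_r−ω_c),  ω_s=0, ω_c=1
Stage 2: ω_r = 1 − (15/37)(0−1) = 52/37
  ⇒ ω_r²/ω_c² = 52/37
Coupling ω_c² = ω_s¹ ⇒ overall = 36/13 × 52/37 = 144/37

144/37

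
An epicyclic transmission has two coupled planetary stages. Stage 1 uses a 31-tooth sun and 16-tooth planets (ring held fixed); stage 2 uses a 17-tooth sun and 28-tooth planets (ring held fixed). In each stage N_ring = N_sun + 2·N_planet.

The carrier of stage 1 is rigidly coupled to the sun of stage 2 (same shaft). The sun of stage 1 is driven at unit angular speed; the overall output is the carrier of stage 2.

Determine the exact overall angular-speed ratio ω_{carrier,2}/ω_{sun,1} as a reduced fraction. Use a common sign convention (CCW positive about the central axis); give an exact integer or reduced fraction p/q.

Stage 1: N_ring = 31 + 2·16 = 63
Stage 1: 31(ω_s−ω_c) = −63(ω_r−ω_c),  ω_r=0, ω_s=1
Stage 1: 31(1−ω_c) = −63(0−ω_c)  ⇒  94ω_c = 31  ⇒  ω_c = 31/94
  ⇒ ω_c¹/ω_s¹ = 31/94
Stage 2: N_ring = 17 + 2·28 = 73
Stage 2: 17(ω_s−ω_c) = −73(ω_r−ω_c),  ω_r=0, ω_s=1
Stage 2: 17(1−ω_c) = −73(0−ω_c)  ⇒  90ω_c = 17  ⇒  ω_c = 17/90
  ⇒ ω_c²/ω_s² = 17/90
Coupling ω_s² = ω_c¹ ⇒ overall = 31/94 × 17/90 = 527/8460

527/8460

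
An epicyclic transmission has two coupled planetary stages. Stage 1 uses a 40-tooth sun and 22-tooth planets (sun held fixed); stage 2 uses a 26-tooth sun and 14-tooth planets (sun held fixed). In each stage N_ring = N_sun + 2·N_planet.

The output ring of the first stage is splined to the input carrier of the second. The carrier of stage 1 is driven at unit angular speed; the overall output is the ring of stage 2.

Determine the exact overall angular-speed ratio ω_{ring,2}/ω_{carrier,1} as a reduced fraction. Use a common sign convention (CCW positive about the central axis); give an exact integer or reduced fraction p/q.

Stage 1: N_ring = 40 + 2·22 = 84
Stage 1: 40(ω_s−ω_c) = −84(ω_r−ω_c),  ω_s=0, ω_c=1
Stage 1: ω_r = 1 − (40/84)(0−1) = 31/21
  ⇒ ω_r¹/ω_c¹ = 31/21
Stage 2: N_ring = 26 + 2·14 = 54
Stage 2: 26(ω_s−ω_c) = −54(ω_r−ω_c),  ω_s=0, ω_c=1
Stage 2: ω_r = 1 − (26/54)(0−1) = 40/27
  ⇒ ω_r²/ω_c² = 40/27
Coupling ω_c² = ω_r¹ ⇒ overall = 31/21 × 40/27 = 1240/567

1240/567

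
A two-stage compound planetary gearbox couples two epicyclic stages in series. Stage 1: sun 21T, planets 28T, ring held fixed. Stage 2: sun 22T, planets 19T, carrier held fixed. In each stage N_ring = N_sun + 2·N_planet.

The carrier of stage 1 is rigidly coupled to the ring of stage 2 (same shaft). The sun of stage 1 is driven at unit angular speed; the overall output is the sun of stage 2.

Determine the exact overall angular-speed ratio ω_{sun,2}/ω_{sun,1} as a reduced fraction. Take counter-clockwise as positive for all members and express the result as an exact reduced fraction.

-45/77

Stage 1: N_ring = 21 + 2·28 = 77
Stage 1: 21(ω_s−ω_c) = −77(ω_r−ω_c),  ω_r=0, ω_s=1
Stage 1: 21(1−ω_c) = −77(0−ω_c)  ⇒  98ω_c = 21  ⇒  ω_c = 3/14
  ⇒ ω_c¹/ω_s¹ = 3/14
Stage 2: N_ring = 22 + 2·19 = 60
Stage 2: 22(ω_s−ω_c) = −60(ω_r−ω_c),  ω_c=0, ω_r=1
Stage 2: ω_s = 0 − (60/22)(1−0) = -30/11
  ⇒ ω_s²/ω_r² = -30/11
Coupling ω_r² = ω_c¹ ⇒ overall = 3/14 × -30/11 = -45/77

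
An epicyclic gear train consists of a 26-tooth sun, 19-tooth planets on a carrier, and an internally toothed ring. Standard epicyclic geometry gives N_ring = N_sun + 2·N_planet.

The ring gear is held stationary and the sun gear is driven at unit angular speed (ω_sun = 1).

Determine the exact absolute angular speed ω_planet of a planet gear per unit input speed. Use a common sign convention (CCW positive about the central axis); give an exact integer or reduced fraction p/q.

-13/19

N_ring = 26 + 2·19 = 64
26(ω_s−ω_c) = −64(ω_r−ω_c),  ω_r=0, ω_s=1
26(1−ω_c) = −64(0−ω_c)  ⇒  90ω_c = 26  ⇒  ω_c = 13/45
sun–planet: 26·(1−13/45) = −19·(ω_p−ω_c)  ⇒  ω_p−ω_c = −(26/19)·(32/45) = -832/855
ω_p = 13/45 − 832/855 = -13/19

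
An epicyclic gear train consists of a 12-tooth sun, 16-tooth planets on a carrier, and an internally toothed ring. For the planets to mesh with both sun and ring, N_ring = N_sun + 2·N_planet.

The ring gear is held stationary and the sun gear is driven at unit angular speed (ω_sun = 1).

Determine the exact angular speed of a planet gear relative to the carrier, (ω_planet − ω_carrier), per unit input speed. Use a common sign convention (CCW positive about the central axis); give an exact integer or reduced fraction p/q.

-33/56

N_ring = 12 + 2·16 = 44
12(ω_s−ω_c) = −44(ω_r−ω_c),  ω_r=0, ω_s=1
12(1−ω_c) = −44(0−ω_c)  ⇒  56ω_c = 12  ⇒  ω_c = 3/14
sun–planet: 12·(1−3/14) = −16·(ω_p−ω_c)  ⇒  ω_p−ω_c = −(12/16)·(11/14) = -33/56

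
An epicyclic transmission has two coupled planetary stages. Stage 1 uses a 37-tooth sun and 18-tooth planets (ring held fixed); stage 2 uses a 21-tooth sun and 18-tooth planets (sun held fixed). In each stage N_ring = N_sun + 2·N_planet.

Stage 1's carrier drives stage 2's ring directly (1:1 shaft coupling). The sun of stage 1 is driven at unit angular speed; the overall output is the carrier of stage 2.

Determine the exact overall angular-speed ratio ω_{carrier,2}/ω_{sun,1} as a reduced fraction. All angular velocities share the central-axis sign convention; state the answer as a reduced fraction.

703/2860

Stage 1: N_ring = 37 + 2·18 = 73
Stage 1: 37(ω_s−ω_c) = −73(ω_r−ω_c),  ω_r=0, ω_s=1
Stage 1: 37(1−ω_c) = −73(0−ω_c)  ⇒  110ω_c = 37  ⇒  ω_c = 37/110
  ⇒ ω_c¹/ω_s¹ = 37/110
Stage 2: N_ring = 21 + 2·18 = 57
Stage 2: 21(ω_s−ω_c) = −57(ω_r−ω_c),  ω_s=0, ω_r=1
Stage 2: 21(0−ω_c) = −57(1−ω_c)  ⇒  78ω_c = 57  ⇒  ω_c = 19/26
  ⇒ ω_c²/ω_r² = 19/26
Coupling ω_r² = ω_c¹ ⇒ overall = 37/110 × 19/26 = 703/2860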